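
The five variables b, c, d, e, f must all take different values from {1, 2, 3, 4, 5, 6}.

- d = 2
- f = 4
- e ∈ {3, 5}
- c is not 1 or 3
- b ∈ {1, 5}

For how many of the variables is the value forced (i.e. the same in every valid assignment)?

d's domain is down to {2}, so d = 2. Eliminate 2 elsewhere: c.
That leaves f = 4. Remove 4 from c.
Determined: d=2, f=4. The other variables each still have more than one consistent value. That makes 2.

2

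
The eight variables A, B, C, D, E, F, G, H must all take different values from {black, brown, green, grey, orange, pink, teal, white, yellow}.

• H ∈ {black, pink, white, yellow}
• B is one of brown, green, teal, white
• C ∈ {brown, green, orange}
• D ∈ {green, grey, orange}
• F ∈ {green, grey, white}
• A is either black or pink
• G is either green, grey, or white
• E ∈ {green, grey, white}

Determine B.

The 3 variables E, F, G are confined to {green, grey, white}, which locks those values in; drop them from B, C, D, H.
That leaves D = orange. So C can't be orange.
C's domain is down to {brown}, so C = brown. Eliminate brown elsewhere: B.
So B = teal.

teal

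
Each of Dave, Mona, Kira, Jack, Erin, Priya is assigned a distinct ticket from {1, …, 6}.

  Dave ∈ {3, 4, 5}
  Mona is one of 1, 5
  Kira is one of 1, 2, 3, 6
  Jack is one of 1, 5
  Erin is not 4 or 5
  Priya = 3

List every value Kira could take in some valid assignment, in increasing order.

2, 6

Priya must be 3 (only option left). Strike 3 from Dave, Kira, Erin.
The 5 still-open variables together cover exactly {1, 2, 4, 5, 6} — 5 values for 5 variables — and 4 appears only in Dave's list, so Dave = 4.
Mona and Jack between them cover only {1, 5} — a naked pair. Remove those values from Kira, Erin.
No further eliminations apply; Kira can still be any of 2, 6.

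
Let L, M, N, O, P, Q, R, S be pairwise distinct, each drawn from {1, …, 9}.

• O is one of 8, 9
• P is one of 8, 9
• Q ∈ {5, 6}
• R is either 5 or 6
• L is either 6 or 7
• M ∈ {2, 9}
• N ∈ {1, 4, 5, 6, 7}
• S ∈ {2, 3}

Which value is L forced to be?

7

O and P share exactly the 2 values {8, 9}; by pigeonhole those values go to them, so strike 8, 9 from M.
M's domain is down to {2}, so M = 2. So S can't be 2.
That leaves S = 3.
Q and R share exactly the 2 values {5, 6}; by pigeonhole those values go to them, so strike 5, 6 from L, N.
So L = 7.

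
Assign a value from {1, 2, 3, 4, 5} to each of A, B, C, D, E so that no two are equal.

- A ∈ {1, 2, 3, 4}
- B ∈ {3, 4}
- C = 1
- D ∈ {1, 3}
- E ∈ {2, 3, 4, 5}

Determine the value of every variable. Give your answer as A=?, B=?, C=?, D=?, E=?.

A=2, B=4, C=1, D=3, E=5

C must be 1 (only option left). Strike 1 from A, D.
That leaves D = 3. Eliminate 3 elsewhere: A, B, E.
B must be 4 (only option left). So A, E can't be 4.
A must be 2 (only option left). Remove 2 from E.
E has just one choice, so E = 5.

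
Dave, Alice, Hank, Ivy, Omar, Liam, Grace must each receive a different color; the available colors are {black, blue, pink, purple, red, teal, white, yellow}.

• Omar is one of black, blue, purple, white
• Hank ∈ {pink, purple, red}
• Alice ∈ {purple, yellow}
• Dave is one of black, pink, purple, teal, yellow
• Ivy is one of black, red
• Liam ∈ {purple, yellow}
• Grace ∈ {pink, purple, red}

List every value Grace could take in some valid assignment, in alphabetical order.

Alice and Liam between them cover only {purple, yellow} — a naked pair. Remove those values from Dave, Hank, Omar, Grace.
Hank and Grace share exactly the 2 values {pink, red}; by pigeonhole those values go to them, so strike pink, red from Dave, Ivy.
Ivy must be black (only option left). So Dave, Omar can't be black.
That leaves Dave = teal.
No further eliminations apply; Grace can still be any of pink, red.

pink, red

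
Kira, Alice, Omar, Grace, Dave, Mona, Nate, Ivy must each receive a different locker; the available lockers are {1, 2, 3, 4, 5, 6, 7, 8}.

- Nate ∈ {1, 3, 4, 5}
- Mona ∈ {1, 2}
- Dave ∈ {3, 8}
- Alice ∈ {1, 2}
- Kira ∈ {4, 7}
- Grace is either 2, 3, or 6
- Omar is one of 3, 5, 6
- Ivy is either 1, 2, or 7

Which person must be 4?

The 8 variables together cover exactly {1, 2, 3, 4, 5, 6, 7, 8} — 8 values for 8 variables — and 8 appears only in Dave's list, so Dave = 8.
Alice and Mona between them cover only {1, 2} — a naked pair. Remove those values from Grace, Nate, Ivy.
Ivy's domain is down to {7}, so Ivy = 7. Strike 7 from Kira.
So 4 goes to Kira.

Kira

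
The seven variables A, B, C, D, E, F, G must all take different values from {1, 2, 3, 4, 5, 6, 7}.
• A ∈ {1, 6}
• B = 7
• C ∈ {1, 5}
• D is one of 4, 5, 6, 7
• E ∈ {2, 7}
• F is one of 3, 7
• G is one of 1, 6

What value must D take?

B's domain is down to {7}, so B = 7. Strike 7 from D, E, F.
E must be 2 (only option left).
F's domain is down to {3}, so F = 3.
The 4 still-open variables together cover exactly {1, 4, 5, 6} — 4 values for 4 variables — and 4 appears only in D's list, so D = 4.

4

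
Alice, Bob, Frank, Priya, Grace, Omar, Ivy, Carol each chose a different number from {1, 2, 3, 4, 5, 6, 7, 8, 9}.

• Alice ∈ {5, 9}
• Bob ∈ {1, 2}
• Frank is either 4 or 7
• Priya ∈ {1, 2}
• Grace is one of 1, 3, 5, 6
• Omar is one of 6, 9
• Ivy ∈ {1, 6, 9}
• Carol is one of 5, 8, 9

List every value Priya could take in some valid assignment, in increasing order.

The 2 variables Bob and Priya are confined to {1, 2}, which locks those values in; drop them from Grace, Ivy.
Omar and Ivy between them cover only {6, 9} — a naked pair. Remove those values from Alice, Grace, Carol.
That leaves Alice = 5. Remove 5 from Grace, Carol.
Grace must be 3 (only option left).
Carol's domain is down to {8}, so Carol = 8.
No further eliminations apply; Priya can still be any of 1, 2.

1, 2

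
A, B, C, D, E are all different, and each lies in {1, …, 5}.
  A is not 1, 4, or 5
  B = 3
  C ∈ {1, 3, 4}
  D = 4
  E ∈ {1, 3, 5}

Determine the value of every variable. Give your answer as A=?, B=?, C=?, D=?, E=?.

A=2, B=3, C=1, D=4, E=5

B has just one choice, so B = 3. Strike 3 from A, C, E.
D has just one choice, so D = 4. Remove 4 from C.
A must be 2 (only option left).
C's domain is down to {1}, so C = 1. Eliminate 1 elsewhere: E.
E must be 5 (only option left).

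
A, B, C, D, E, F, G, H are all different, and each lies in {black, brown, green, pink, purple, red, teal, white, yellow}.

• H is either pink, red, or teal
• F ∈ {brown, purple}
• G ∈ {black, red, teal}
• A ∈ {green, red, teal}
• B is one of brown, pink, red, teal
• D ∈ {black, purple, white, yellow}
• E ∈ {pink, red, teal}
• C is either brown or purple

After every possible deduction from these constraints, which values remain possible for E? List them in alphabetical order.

The 2 variables C and F are confined to {brown, purple}, which locks those values in; drop them from B, D.
B, E, H share exactly the 3 values {pink, red, teal}; by pigeonhole those values go to them, so strike pink, red, teal from A, G.
A's domain is down to {green}, so A = green.
G's domain is down to {black}, so G = black. Strike black from D.
No further eliminations apply; E can still be any of pink, red, teal.

pink, red, teal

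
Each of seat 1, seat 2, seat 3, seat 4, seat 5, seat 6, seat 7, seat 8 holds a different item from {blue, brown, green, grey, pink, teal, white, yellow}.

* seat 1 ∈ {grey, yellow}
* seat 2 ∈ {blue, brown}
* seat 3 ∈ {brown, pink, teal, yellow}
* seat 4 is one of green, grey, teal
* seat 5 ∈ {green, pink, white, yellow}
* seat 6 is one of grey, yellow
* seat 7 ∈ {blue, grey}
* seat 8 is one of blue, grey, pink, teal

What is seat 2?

Among the 8 variables, white fits only seat 5 (and all 8 values in {blue, brown, green, grey, pink, teal, white, yellow} must be used), so seat 5 = white.
The 7 still-open variables together cover exactly {blue, brown, green, grey, pink, teal, yellow} — 7 values for 7 variables — and green appears only in seat 4's list, so seat 4 = green.
The 2 variables seat 1 and seat 6 are confined to {grey, yellow}, which locks those values in; drop them from seat 3, seat 7, seat 8.
seat 7 must be blue (only option left). Strike blue from seat 2, seat 8.
So seat 2 = brown.

brown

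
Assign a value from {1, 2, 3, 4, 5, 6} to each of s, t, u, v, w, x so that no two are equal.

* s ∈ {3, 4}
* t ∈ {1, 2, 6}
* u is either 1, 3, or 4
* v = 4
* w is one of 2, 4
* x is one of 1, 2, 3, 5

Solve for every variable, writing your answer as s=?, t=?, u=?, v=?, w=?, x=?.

v's domain is down to {4}, so v = 4. Strike 4 from s, u, w.
w's domain is down to {2}, so w = 2. So t, x can't be 2.
That leaves s = 3. Remove 3 from u, x.
u must be 1 (only option left). Strike 1 from t, x.
That leaves x = 5.
t has just one choice, so t = 6.

s=3, t=6, u=1, v=4, w=2, x=5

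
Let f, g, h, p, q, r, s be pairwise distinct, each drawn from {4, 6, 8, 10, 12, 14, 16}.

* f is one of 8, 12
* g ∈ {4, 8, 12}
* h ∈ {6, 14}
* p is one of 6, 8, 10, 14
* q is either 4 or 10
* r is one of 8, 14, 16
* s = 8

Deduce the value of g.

s's domain is down to {8}, so s = 8. Strike 8 from f, g, p, r.
f must be 12 (only option left). Strike 12 from g.
So g = 4.

4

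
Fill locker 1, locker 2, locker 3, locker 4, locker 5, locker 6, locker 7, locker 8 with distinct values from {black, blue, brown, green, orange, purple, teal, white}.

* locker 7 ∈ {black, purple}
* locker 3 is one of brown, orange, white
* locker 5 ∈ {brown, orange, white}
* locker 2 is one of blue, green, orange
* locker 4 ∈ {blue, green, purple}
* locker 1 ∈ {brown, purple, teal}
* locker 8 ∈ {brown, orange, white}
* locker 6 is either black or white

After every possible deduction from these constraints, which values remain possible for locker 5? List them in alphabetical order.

brown, orange, white

Among the 8 variables, teal fits only locker 1 (and all 8 values in {black, blue, brown, green, orange, purple, teal, white} must be used), so locker 1 = teal.
The 3 variables locker 3, locker 5, locker 8 are confined to {brown, orange, white}, which locks those values in; drop them from locker 2, locker 6.
locker 6 has just one choice, so locker 6 = black. So locker 7 can't be black.
locker 7's domain is down to {purple}, so locker 7 = purple. Strike purple from locker 4.
No further eliminations apply; locker 5 can still be any of brown, orange, white.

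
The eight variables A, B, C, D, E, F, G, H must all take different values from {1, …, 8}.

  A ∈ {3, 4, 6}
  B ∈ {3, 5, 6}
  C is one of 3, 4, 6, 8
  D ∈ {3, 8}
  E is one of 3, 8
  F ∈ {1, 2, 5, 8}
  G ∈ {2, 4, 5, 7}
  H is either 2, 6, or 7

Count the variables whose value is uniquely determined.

Among the 8 variables, 1 fits only F (and all 8 values in {1, 2, 3, 4, 5, 6, 7, 8} must be used), so F = 1.
D and E share exactly the 2 values {3, 8}; by pigeonhole those values go to them, so strike 3, 8 from A, B, C.
A and C share exactly the 2 values {4, 6}; by pigeonhole those values go to them, so strike 4, 6 from B, G, H.
B has just one choice, so B = 5. So G can't be 5.
Determined: B=5, F=1. The other variables each still have more than one consistent value. That makes 2.

2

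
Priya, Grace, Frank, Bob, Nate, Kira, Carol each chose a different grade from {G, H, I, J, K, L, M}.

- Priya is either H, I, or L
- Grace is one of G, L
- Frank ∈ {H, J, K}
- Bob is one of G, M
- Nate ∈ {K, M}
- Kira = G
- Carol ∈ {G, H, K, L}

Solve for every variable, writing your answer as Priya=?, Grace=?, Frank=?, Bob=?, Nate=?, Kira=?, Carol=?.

Kira has just one choice, so Kira = G. Strike G from Grace, Bob, Carol.
Grace has just one choice, so Grace = L. Strike L from Priya, Carol.
That leaves Bob = M. Eliminate M elsewhere: Nate.
Nate's domain is down to {K}, so Nate = K. So Frank, Carol can't be K.
Carol has just one choice, so Carol = H. So Priya, Frank can't be H.
Priya has just one choice, so Priya = I.
Frank's domain is down to {J}, so Frank = J.

Priya=I, Grace=L, Frank=J, Bob=M, Nate=K, Kira=G, Carol=H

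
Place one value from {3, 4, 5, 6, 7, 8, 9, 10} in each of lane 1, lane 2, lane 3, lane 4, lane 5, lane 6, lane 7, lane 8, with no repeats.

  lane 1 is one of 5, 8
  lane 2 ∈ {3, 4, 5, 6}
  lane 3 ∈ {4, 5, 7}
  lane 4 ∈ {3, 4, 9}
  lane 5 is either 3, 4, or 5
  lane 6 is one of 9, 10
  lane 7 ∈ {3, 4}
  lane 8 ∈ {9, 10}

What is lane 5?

The 8 variables together cover exactly {3, 4, 5, 6, 7, 8, 9, 10} — 8 values for 8 variables — and 6 appears only in lane 2's list, so lane 2 = 6.
Among the 7 still-open variables, 7 fits only lane 3 (and all 7 values in {3, 4, 5, 7, 8, 9, 10} must be used), so lane 3 = 7.
Among the 6 still-open variables, 8 fits only lane 1 (and all 6 values in {3, 4, 5, 8, 9, 10} must be used), so lane 1 = 8.
The 5 still-open variables draw from only 5 values {3, 4, 5, 9, 10}, so each is used; only lane 5 can be 5, hence lane 5 = 5.

5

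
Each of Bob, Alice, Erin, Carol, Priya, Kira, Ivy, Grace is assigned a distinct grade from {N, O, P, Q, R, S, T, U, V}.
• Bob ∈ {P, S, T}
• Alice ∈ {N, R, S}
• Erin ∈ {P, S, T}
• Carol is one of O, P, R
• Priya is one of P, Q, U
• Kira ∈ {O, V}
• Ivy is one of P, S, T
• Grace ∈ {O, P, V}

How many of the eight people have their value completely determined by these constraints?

2

Bob, Erin, Ivy between them cover only {P, S, T} — a naked triple. Remove those values from Alice, Carol, Priya, Grace.
Kira and Grace between them cover only {O, V} — a naked pair. Remove those values from Carol.
Carol has just one choice, so Carol = R. Strike R from Alice.
Alice must be N (only option left).
Determined: Alice=N, Carol=R. The other people each still have more than one consistent value. That makes 2.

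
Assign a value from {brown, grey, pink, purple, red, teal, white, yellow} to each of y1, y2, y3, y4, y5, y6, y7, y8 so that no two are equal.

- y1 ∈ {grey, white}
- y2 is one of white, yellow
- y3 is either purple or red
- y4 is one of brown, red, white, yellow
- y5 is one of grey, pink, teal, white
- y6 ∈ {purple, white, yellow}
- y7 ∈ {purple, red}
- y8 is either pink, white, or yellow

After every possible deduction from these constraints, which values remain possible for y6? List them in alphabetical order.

white, yellow

The 8 variables together cover exactly {brown, grey, pink, purple, red, teal, white, yellow} — 8 values for 8 variables — and brown appears only in y4's list, so y4 = brown.
The 7 still-open variables draw from only 7 values {grey, pink, purple, red, teal, white, yellow}, so each is used; only y5 can be teal, hence y5 = teal.
The 6 still-open variables draw from only 6 values {grey, pink, purple, red, white, yellow}, so each is used; only y1 can be grey, hence y1 = grey.
Among the 5 still-open variables, pink fits only y8 (and all 5 values in {pink, purple, red, white, yellow} must be used), so y8 = pink.
The 2 variables y3 and y7 are confined to {purple, red}, which locks those values in; drop them from y6.
No further eliminations apply; y6 can still be any of white, yellow.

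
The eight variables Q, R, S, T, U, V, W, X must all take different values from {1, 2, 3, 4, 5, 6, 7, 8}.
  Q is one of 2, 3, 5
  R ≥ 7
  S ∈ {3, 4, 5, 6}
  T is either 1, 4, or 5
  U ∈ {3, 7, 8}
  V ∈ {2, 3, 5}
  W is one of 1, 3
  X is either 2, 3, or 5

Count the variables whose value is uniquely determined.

Among the 8 variables, 6 fits only S (and all 8 values in {1, 2, 3, 4, 5, 6, 7, 8} must be used), so S = 6.
The 7 still-open variables together cover exactly {1, 2, 3, 4, 5, 7, 8} — 7 values for 7 variables — and 4 appears only in T's list, so T = 4.
The 6 still-open variables together cover exactly {1, 2, 3, 5, 7, 8} — 6 values for 6 variables — and 1 appears only in W's list, so W = 1.
Q, V, X share exactly the 3 values {2, 3, 5}; by pigeonhole those values go to them, so strike 2, 3, 5 from U.
Determined: S=6, T=4, W=1. The other variables each still have more than one consistent value. That makes 3.

3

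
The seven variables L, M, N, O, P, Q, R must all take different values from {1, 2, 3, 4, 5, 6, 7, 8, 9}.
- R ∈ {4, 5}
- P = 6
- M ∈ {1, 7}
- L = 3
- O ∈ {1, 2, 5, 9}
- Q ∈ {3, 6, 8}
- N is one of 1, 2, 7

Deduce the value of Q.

8

L must be 3 (only option left). Remove 3 from Q.
That leaves P = 6. Strike 6 from Q.
So Q = 8.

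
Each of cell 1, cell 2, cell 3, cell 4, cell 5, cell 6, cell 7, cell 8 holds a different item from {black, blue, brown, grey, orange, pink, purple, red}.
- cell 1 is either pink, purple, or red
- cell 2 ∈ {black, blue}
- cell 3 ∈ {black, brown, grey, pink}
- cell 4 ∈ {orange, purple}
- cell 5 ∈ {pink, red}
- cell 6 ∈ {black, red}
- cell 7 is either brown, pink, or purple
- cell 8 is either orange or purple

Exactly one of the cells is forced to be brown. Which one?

cell 7

Among the 8 variables, blue fits only cell 2 (and all 8 values in {black, blue, brown, grey, orange, pink, purple, red} must be used), so cell 2 = blue.
The 7 still-open variables together cover exactly {black, brown, grey, orange, pink, purple, red} — 7 values for 7 variables — and grey appears only in cell 3's list, so cell 3 = grey.
The 6 still-open variables draw from only 6 values {black, brown, orange, pink, purple, red}, so each is used; only cell 6 can be black, hence cell 6 = black.
The 5 still-open variables together cover exactly {brown, orange, pink, purple, red} — 5 values for 5 variables — and brown appears only in cell 7's list, so cell 7 = brown.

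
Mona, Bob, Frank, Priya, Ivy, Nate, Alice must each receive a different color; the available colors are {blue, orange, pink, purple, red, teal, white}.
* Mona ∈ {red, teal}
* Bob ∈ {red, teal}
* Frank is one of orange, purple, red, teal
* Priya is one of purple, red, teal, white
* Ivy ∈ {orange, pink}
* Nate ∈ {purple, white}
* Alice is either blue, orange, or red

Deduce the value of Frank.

The 7 variables together cover exactly {blue, orange, pink, purple, red, teal, white} — 7 values for 7 variables — and blue appears only in Alice's list, so Alice = blue.
The 6 still-open variables draw from only 6 values {orange, pink, purple, red, teal, white}, so each is used; only Ivy can be pink, hence Ivy = pink.
The 5 still-open variables together cover exactly {orange, purple, red, teal, white} — 5 values for 5 variables — and orange appears only in Frank's list, so Frank = orange.

orange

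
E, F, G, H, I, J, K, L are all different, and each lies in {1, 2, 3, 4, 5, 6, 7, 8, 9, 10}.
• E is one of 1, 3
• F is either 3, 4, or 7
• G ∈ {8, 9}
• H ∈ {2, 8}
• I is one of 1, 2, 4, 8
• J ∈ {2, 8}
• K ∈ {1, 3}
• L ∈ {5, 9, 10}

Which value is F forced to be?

E and K share exactly the 2 values {1, 3}; by pigeonhole those values go to them, so strike 1, 3 from F, I.
H and J share exactly the 2 values {2, 8}; by pigeonhole those values go to them, so strike 2, 8 from G, I.
G's domain is down to {9}, so G = 9. So L can't be 9.
I must be 4 (only option left). Eliminate 4 elsewhere: F.
So F = 7.

7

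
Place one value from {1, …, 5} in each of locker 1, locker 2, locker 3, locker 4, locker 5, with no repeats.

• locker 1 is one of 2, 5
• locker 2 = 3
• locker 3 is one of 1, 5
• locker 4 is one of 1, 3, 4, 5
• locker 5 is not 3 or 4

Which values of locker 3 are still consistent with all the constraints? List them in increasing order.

locker 2 must be 3 (only option left). Eliminate 3 elsewhere: locker 4.
The 4 still-open variables together cover exactly {1, 2, 4, 5} — 4 values for 4 variables — and 4 appears only in locker 4's list, so locker 4 = 4.
No further eliminations apply; locker 3 can still be any of 1, 5.

1, 5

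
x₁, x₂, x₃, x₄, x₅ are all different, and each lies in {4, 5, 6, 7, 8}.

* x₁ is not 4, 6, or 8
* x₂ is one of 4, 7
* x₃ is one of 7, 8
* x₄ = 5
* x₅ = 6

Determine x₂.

4

x₄ has just one choice, so x₄ = 5. Remove 5 from x₁.
x₅'s domain is down to {6}, so x₅ = 6.
x₁ must be 7 (only option left). Remove 7 from x₂, x₃.
So x₂ = 4.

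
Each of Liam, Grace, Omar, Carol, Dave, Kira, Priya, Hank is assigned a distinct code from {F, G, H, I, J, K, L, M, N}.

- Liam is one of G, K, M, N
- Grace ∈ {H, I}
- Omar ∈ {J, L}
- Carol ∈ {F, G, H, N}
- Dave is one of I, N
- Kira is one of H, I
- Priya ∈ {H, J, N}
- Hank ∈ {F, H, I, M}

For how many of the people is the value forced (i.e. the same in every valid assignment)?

3

Grace and Kira share exactly the 2 values {H, I}; by pigeonhole those values go to them, so strike H, I from Carol, Dave, Priya, Hank.
Dave has just one choice, so Dave = N. Eliminate N elsewhere: Liam, Carol, Priya.
Priya's domain is down to {J}, so Priya = J. Eliminate J elsewhere: Omar.
Omar's domain is down to {L}, so Omar = L.
Determined: Omar=L, Dave=N, Priya=J. The other people each still have more than one consistent value. That makes 3.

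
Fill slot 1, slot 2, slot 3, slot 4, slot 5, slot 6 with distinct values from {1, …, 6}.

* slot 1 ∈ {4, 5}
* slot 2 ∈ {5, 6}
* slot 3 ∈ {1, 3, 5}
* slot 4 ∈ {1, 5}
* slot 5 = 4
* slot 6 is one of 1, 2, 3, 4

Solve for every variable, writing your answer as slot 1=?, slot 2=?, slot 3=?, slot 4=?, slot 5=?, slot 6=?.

slot 1=5, slot 2=6, slot 3=3, slot 4=1, slot 5=4, slot 6=2

slot 5 has just one choice, so slot 5 = 4. Remove 4 from slot 1, slot 6.
slot 1 has just one choice, so slot 1 = 5. Strike 5 from slot 2, slot 3, slot 4.
That leaves slot 2 = 6.
That leaves slot 4 = 1. Strike 1 from slot 3, slot 6.
That leaves slot 3 = 3. So slot 6 can't be 3.
slot 6 must be 2 (only option left).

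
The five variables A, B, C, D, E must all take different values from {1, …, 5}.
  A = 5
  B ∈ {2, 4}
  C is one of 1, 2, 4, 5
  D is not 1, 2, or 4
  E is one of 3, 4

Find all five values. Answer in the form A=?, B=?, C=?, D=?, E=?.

A's domain is down to {5}, so A = 5. Eliminate 5 elsewhere: C, D.
D's domain is down to {3}, so D = 3. Strike 3 from E.
That leaves E = 4. Eliminate 4 elsewhere: B, C.
B's domain is down to {2}, so B = 2. Strike 2 from C.
C must be 1 (only option left).

A=5, B=2, C=1, D=3, E=4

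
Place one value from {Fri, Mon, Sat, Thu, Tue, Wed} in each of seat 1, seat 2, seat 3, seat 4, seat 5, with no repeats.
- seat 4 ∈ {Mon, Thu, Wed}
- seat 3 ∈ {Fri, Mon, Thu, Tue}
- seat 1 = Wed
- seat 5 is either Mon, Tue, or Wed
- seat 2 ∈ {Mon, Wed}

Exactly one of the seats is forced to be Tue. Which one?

seat 1's domain is down to {Wed}, so seat 1 = Wed. So seat 2, seat 4, seat 5 can't be Wed.
That leaves seat 2 = Mon. Remove Mon from seat 3, seat 4, seat 5.
So Tue goes to seat 5.

seat 5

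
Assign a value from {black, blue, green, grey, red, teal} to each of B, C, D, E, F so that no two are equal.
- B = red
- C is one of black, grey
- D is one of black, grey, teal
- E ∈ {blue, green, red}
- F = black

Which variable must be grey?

B's domain is down to {red}, so B = red. So E can't be red.
F's domain is down to {black}, so F = black. Eliminate black elsewhere: C, D.
So grey goes to C.

C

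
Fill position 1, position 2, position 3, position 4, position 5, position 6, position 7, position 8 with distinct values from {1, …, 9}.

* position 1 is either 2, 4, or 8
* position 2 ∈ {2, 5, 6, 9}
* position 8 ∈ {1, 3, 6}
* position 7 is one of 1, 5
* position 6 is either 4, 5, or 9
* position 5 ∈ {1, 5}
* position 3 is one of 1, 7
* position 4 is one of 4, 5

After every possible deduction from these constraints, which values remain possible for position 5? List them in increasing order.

1, 5

position 5 and position 7 share exactly the 2 values {1, 5}; by pigeonhole those values go to them, so strike 1, 5 from position 2, position 3, position 4, position 6, position 8.
position 3's domain is down to {7}, so position 3 = 7.
position 4's domain is down to {4}, so position 4 = 4. Remove 4 from position 1, position 6.
position 6 must be 9 (only option left). Remove 9 from position 2.
No further eliminations apply; position 5 can still be any of 1, 5.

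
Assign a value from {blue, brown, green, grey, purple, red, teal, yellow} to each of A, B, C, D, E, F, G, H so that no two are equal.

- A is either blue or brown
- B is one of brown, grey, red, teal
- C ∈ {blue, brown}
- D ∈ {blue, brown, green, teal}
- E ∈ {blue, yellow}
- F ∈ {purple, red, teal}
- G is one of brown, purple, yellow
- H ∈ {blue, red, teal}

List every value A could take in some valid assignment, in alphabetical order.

blue, brown

Among the 8 variables, green fits only D (and all 8 values in {blue, brown, green, grey, purple, red, teal, yellow} must be used), so D = green.
The 7 still-open variables together cover exactly {blue, brown, grey, purple, red, teal, yellow} — 7 values for 7 variables — and grey appears only in B's list, so B = grey.
The 2 variables A and C are confined to {blue, brown}, which locks those values in; drop them from E, G, H.
E has just one choice, so E = yellow. So G can't be yellow.
G has just one choice, so G = purple. So F can't be purple.
No further eliminations apply; A can still be any of blue, brown.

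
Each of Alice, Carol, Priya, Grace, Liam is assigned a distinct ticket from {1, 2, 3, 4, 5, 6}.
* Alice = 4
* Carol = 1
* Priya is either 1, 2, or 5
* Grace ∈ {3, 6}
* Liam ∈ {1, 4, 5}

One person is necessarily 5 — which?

Alice must be 4 (only option left). Strike 4 from Liam.
Carol must be 1 (only option left). Remove 1 from Priya, Liam.
So 5 goes to Liam.

Liam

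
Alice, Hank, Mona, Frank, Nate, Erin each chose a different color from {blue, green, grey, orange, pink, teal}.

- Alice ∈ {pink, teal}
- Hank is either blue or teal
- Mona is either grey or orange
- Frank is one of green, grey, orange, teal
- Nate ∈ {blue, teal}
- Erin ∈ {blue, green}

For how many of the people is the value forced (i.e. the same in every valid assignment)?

The 6 variables together cover exactly {blue, green, grey, orange, pink, teal} — 6 values for 6 variables — and pink appears only in Alice's list, so Alice = pink.
The 2 variables Hank and Nate are confined to {blue, teal}, which locks those values in; drop them from Frank, Erin.
That leaves Erin = green. Strike green from Frank.
Determined: Alice=pink, Erin=green. The other people each still have more than one consistent value. That makes 2.

2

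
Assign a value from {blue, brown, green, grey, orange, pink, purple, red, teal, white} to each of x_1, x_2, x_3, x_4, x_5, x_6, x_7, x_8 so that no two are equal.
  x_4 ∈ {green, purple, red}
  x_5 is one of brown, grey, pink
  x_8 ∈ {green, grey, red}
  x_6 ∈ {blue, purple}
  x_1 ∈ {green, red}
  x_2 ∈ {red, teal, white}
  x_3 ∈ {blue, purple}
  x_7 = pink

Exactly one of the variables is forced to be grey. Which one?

x_8

x_7's domain is down to {pink}, so x_7 = pink. Remove pink from x_5.
x_3 and x_6 share exactly the 2 values {blue, purple}; by pigeonhole those values go to them, so strike blue, purple from x_4.
x_1 and x_4 share exactly the 2 values {green, red}; by pigeonhole those values go to them, so strike green, red from x_2, x_8.
So grey goes to x_8.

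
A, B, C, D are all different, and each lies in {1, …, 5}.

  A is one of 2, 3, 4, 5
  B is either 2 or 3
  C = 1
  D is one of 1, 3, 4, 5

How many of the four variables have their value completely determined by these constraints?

C's domain is down to {1}, so C = 1. So D can't be 1.
Determined: C=1. The other variables each still have more than one consistent value. That makes 1.

1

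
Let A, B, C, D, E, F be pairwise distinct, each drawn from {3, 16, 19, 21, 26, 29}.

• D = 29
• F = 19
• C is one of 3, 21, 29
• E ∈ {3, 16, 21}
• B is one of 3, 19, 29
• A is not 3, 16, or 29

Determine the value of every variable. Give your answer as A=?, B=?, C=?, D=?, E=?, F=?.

D must be 29 (only option left). Remove 29 from B, C.
F's domain is down to {19}, so F = 19. Strike 19 from A, B.
B's domain is down to {3}, so B = 3. Strike 3 from C, E.
C has just one choice, so C = 21. Remove 21 from A, E.
That leaves E = 16.
A must be 26 (only option left).

A=26, B=3, C=21, D=29, E=16, F=19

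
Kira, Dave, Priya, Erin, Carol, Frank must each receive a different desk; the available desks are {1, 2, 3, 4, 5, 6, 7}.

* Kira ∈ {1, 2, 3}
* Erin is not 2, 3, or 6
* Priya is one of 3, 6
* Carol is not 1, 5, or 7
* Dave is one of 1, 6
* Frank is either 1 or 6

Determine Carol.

The 2 variables Dave and Frank are confined to {1, 6}, which locks those values in; drop them from Kira, Priya, Erin, Carol.
That leaves Priya = 3. Remove 3 from Kira, Carol.
Kira must be 2 (only option left). So Carol can't be 2.
So Carol = 4.

4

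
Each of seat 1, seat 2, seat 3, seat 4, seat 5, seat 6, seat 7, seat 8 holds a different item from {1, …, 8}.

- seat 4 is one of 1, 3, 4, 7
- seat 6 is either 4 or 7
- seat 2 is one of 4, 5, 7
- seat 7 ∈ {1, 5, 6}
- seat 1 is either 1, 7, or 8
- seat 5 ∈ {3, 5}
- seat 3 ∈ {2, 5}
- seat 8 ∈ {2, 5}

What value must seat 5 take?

The 8 variables draw from only 8 values {1, 2, 3, 4, 5, 6, 7, 8}, so each is used; only seat 7 can be 6, hence seat 7 = 6.
The 7 still-open variables together cover exactly {1, 2, 3, 4, 5, 7, 8} — 7 values for 7 variables — and 8 appears only in seat 1's list, so seat 1 = 8.
Among the 6 still-open variables, 1 fits only seat 4 (and all 6 values in {1, 2, 3, 4, 5, 7} must be used), so seat 4 = 1.
The 5 still-open variables draw from only 5 values {2, 3, 4, 5, 7}, so each is used; only seat 5 can be 3, hence seat 5 = 3.

3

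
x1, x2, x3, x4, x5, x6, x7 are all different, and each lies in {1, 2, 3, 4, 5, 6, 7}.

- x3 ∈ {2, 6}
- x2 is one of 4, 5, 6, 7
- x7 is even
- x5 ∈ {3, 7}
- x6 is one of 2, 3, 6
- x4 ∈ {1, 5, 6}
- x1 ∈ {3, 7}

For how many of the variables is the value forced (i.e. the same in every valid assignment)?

The 7 variables together cover exactly {1, 2, 3, 4, 5, 6, 7} — 7 values for 7 variables — and 1 appears only in x4's list, so x4 = 1.
Among the 6 still-open variables, 5 fits only x2 (and all 6 values in {2, 3, 4, 5, 6, 7} must be used), so x2 = 5.
The 5 still-open variables together cover exactly {2, 3, 4, 6, 7} — 5 values for 5 variables — and 4 appears only in x7's list, so x7 = 4.
x1 and x5 share exactly the 2 values {3, 7}; by pigeonhole those values go to them, so strike 3, 7 from x6.
Determined: x2=5, x4=1, x7=4. The other variables each still have more than one consistent value. That makes 3.

3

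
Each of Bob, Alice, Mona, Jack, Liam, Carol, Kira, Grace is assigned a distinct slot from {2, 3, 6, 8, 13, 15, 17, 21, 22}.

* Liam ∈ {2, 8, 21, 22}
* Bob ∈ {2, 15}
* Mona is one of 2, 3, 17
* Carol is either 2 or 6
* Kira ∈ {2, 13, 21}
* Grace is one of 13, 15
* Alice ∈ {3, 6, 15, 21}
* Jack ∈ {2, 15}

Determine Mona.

Bob and Jack share exactly the 2 values {2, 15}; by pigeonhole those values go to them, so strike 2, 15 from Alice, Mona, Liam, Carol, Kira, Grace.
Carol's domain is down to {6}, so Carol = 6. So Alice can't be 6.
Grace must be 13 (only option left). Strike 13 from Kira.
Kira must be 21 (only option left). Remove 21 from Alice, Liam.
Alice has just one choice, so Alice = 3. So Mona can't be 3.
So Mona = 17.

17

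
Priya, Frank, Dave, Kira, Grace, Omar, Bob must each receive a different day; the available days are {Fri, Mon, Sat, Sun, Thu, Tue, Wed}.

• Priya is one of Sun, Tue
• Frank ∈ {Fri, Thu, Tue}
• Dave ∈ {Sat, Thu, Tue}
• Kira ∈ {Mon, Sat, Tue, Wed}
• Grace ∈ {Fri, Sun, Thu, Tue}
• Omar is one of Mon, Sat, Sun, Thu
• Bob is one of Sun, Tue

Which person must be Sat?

Among the 7 variables, Wed fits only Kira (and all 7 values in {Fri, Mon, Sat, Sun, Thu, Tue, Wed} must be used), so Kira = Wed.
The 6 still-open variables draw from only 6 values {Fri, Mon, Sat, Sun, Thu, Tue}, so each is used; only Omar can be Mon, hence Omar = Mon.
Among the 5 still-open variables, Sat fits only Dave (and all 5 values in {Fri, Sat, Sun, Thu, Tue} must be used), so Dave = Sat.

Dave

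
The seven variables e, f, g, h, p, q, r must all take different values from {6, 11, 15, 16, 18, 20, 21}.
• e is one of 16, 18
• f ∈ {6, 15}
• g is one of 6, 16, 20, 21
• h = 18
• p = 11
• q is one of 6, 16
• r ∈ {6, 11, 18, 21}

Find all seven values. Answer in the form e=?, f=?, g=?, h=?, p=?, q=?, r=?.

e=16, f=15, g=20, h=18, p=11, q=6, r=21

h's domain is down to {18}, so h = 18. Eliminate 18 elsewhere: e, r.
p must be 11 (only option left). So r can't be 11.
e has just one choice, so e = 16. Strike 16 from g, q.
q's domain is down to {6}, so q = 6. Strike 6 from f, g, r.
r must be 21 (only option left). Remove 21 from g.
f has just one choice, so f = 15.
g must be 20 (only option left).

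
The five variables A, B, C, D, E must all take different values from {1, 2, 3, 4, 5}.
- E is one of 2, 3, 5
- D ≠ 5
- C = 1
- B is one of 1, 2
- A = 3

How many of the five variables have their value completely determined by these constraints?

5

A's domain is down to {3}, so A = 3. Strike 3 from D, E.
C must be 1 (only option left). So B, D can't be 1.
That leaves B = 2. Remove 2 from D, E.
That leaves D = 4.
E must be 5 (only option left).
Every variable is fixed: A=3, B=2, C=1, D=4, E=5. That makes 5.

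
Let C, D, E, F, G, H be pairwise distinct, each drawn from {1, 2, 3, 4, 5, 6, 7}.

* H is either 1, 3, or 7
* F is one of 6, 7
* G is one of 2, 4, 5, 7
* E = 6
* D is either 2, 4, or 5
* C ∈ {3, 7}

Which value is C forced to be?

3

E has just one choice, so E = 6. Remove 6 from F.
F's domain is down to {7}, so F = 7. Remove 7 from C, G, H.
So C = 3.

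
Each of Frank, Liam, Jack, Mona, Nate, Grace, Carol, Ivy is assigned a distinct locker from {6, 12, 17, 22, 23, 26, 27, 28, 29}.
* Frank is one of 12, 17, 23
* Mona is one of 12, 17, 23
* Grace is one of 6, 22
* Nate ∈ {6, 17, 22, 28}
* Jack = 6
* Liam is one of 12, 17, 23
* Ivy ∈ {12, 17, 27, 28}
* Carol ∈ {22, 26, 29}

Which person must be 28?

Jack must be 6 (only option left). Eliminate 6 elsewhere: Nate, Grace.
Grace's domain is down to {22}, so Grace = 22. So Nate, Carol can't be 22.
Frank, Liam, Mona share exactly the 3 values {12, 17, 23}; by pigeonhole those values go to them, so strike 12, 17, 23 from Nate, Ivy.
So 28 goes to Nate.

Nate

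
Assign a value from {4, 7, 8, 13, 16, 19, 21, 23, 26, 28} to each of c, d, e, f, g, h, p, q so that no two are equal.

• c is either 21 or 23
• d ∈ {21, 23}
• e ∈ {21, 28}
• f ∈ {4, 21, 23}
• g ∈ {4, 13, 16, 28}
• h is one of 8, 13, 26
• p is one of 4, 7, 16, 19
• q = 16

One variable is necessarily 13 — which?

g

q's domain is down to {16}, so q = 16. Strike 16 from g, p.
c and d between them cover only {21, 23} — a naked pair. Remove those values from e, f.
e has just one choice, so e = 28. So g can't be 28.
f has just one choice, so f = 4. So g, p can't be 4.
So 13 goes to g.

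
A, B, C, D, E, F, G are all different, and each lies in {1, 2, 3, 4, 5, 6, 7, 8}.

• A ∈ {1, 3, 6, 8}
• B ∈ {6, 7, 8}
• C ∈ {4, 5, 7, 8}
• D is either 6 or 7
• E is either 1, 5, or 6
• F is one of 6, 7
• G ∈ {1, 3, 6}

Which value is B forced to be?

Among the 7 variables, 4 fits only C (and all 7 values in {1, 3, 4, 5, 6, 7, 8} must be used), so C = 4.
Among the 6 still-open variables, 5 fits only E (and all 6 values in {1, 3, 5, 6, 7, 8} must be used), so E = 5.
D and F share exactly the 2 values {6, 7}; by pigeonhole those values go to them, so strike 6, 7 from A, B, G.
So B = 8.

8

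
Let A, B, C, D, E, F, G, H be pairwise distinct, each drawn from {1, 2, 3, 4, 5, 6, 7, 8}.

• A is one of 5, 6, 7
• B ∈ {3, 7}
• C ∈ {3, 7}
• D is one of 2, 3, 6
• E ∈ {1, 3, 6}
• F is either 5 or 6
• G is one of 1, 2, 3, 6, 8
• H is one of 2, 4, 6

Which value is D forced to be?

Among the 8 variables, 4 fits only H (and all 8 values in {1, 2, 3, 4, 5, 6, 7, 8} must be used), so H = 4.
Among the 7 still-open variables, 8 fits only G (and all 7 values in {1, 2, 3, 5, 6, 7, 8} must be used), so G = 8.
The 6 still-open variables together cover exactly {1, 2, 3, 5, 6, 7} — 6 values for 6 variables — and 1 appears only in E's list, so E = 1.
The 5 still-open variables draw from only 5 values {2, 3, 5, 6, 7}, so each is used; only D can be 2, hence D = 2.

2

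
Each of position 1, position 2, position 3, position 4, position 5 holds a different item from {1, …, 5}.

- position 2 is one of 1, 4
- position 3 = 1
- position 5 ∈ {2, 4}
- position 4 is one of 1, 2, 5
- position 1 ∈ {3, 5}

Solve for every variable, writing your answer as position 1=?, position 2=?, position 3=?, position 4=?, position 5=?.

position 1=3, position 2=4, position 3=1, position 4=5, position 5=2

position 3 has just one choice, so position 3 = 1. Remove 1 from position 2, position 4.
position 2 has just one choice, so position 2 = 4. Eliminate 4 elsewhere: position 5.
position 5 must be 2 (only option left). Strike 2 from position 4.
position 4 has just one choice, so position 4 = 5. So position 1 can't be 5.
That leaves position 1 = 3.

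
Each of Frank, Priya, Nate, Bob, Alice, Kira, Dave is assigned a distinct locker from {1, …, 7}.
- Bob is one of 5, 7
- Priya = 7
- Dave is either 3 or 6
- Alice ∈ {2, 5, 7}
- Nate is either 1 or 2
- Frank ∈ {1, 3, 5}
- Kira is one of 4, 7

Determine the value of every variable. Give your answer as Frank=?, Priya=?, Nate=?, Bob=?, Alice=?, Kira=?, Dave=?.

Frank=3, Priya=7, Nate=1, Bob=5, Alice=2, Kira=4, Dave=6

Priya has just one choice, so Priya = 7. Remove 7 from Bob, Alice, Kira.
Bob must be 5 (only option left). So Frank, Alice can't be 5.
That leaves Alice = 2. Eliminate 2 elsewhere: Nate.
Kira has just one choice, so Kira = 4.
Nate has just one choice, so Nate = 1. Strike 1 from Frank.
Frank has just one choice, so Frank = 3. So Dave can't be 3.
Dave has just one choice, so Dave = 6.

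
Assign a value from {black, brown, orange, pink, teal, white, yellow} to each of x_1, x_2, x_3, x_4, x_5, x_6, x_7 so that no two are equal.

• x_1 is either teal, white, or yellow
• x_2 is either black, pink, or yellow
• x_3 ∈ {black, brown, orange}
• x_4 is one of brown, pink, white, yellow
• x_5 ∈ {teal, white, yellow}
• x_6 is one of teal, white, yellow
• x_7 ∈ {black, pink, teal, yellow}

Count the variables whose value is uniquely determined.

The 7 variables draw from only 7 values {black, brown, orange, pink, teal, white, yellow}, so each is used; only x_3 can be orange, hence x_3 = orange.
The 6 still-open variables together cover exactly {black, brown, pink, teal, white, yellow} — 6 values for 6 variables — and brown appears only in x_4's list, so x_4 = brown.
The 3 variables x_1, x_5, x_6 are confined to {teal, white, yellow}, which locks those values in; drop them from x_2, x_7.
Determined: x_3=orange, x_4=brown. The other variables each still have more than one consistent value. That makes 2.

2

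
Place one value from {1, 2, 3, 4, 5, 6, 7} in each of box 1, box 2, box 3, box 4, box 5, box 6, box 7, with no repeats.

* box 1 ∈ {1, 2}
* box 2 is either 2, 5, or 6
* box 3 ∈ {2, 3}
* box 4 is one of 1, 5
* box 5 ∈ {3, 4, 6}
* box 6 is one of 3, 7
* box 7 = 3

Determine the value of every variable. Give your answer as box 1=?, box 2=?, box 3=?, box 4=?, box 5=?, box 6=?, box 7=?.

box 7's domain is down to {3}, so box 7 = 3. Eliminate 3 elsewhere: box 3, box 5, box 6.
That leaves box 3 = 2. Remove 2 from box 1, box 2.
box 6's domain is down to {7}, so box 6 = 7.
box 1's domain is down to {1}, so box 1 = 1. Strike 1 from box 4.
That leaves box 4 = 5. Eliminate 5 elsewhere: box 2.
That leaves box 2 = 6. Remove 6 from box 5.
box 5 must be 4 (only option left).

box 1=1, box 2=6, box 3=2, box 4=5, box 5=4, box 6=7, box 7=3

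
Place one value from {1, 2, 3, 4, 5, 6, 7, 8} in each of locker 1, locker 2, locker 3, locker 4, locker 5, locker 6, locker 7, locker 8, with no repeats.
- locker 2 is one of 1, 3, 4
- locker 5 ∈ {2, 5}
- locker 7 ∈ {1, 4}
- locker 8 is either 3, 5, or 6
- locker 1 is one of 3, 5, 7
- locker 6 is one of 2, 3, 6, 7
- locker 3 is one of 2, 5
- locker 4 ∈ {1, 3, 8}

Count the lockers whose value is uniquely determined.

The 8 variables together cover exactly {1, 2, 3, 4, 5, 6, 7, 8} — 8 values for 8 variables — and 8 appears only in locker 4's list, so locker 4 = 8.
The 2 variables locker 3 and locker 5 are confined to {2, 5}, which locks those values in; drop them from locker 1, locker 6, locker 8.
The 3 variables locker 1, locker 6, locker 8 are confined to {3, 6, 7}, which locks those values in; drop them from locker 2.
Determined: locker 4=8. The other lockers each still have more than one consistent value. That makes 1.

1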